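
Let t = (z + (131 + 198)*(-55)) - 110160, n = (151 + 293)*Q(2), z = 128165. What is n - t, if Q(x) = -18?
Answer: -7902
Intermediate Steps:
n = -7992 (n = (151 + 293)*(-18) = 444*(-18) = -7992)
t = -90 (t = (128165 + (131 + 198)*(-55)) - 110160 = (128165 + 329*(-55)) - 110160 = (128165 - 18095) - 110160 = 110070 - 110160 = -90)
n - t = -7992 - 1*(-90) = -7992 + 90 = -7902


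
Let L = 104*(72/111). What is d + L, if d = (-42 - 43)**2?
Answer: 269821/37 ≈ 7292.5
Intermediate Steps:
L = 2496/37 (L = 104*(72*(1/111)) = 104*(24/37) = 2496/37 ≈ 67.459)
d = 7225 (d = (-85)**2 = 7225)
d + L = 7225 + 2496/37 = 269821/37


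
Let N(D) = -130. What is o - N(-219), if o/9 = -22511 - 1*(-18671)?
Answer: -34430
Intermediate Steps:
o = -34560 (o = 9*(-22511 - 1*(-18671)) = 9*(-22511 + 18671) = 9*(-3840) = -34560)
o - N(-219) = -34560 - 1*(-130) = -34560 + 130 = -34430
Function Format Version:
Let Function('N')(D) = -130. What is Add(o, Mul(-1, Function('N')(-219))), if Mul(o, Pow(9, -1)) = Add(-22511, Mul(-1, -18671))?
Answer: -34430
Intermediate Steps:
o = -34560 (o = Mul(9, Add(-22511, Mul(-1, -18671))) = Mul(9, Add(-22511, 18671)) = Mul(9, -3840) = -34560)
Add(o, Mul(-1, Function('N')(-219))) = Add(-34560, Mul(-1, -130)) = Add(-34560, 130) = -34430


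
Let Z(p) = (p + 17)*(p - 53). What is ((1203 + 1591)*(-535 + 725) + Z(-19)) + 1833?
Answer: 532837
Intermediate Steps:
Z(p) = (-53 + p)*(17 + p) (Z(p) = (17 + p)*(-53 + p) = (-53 + p)*(17 + p))
((1203 + 1591)*(-535 + 725) + Z(-19)) + 1833 = ((1203 + 1591)*(-535 + 725) + (-901 + (-19)² - 36*(-19))) + 1833 = (2794*190 + (-901 + 361 + 684)) + 1833 = (530860 + 144) + 1833 = 531004 + 1833 = 532837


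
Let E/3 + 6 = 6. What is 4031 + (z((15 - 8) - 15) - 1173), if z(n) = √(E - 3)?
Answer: 2858 + I*√3 ≈ 2858.0 + 1.732*I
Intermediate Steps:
E = 0 (E = -18 + 3*6 = -18 + 18 = 0)
z(n) = I*√3 (z(n) = √(0 - 3) = √(-3) = I*√3)
4031 + (z((15 - 8) - 15) - 1173) = 4031 + (I*√3 - 1173) = 4031 + (-1173 + I*√3) = 2858 + I*√3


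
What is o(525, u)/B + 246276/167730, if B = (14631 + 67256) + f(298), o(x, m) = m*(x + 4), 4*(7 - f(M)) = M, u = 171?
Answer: 11774289084/4574528245 ≈ 2.5739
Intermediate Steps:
f(M) = 7 - M/4
o(x, m) = m*(4 + x)
B = 163639/2 (B = (14631 + 67256) + (7 - 1/4*298) = 81887 + (7 - 149/2) = 81887 - 135/2 = 163639/2 ≈ 81820.)
o(525, u)/B + 246276/167730 = (171*(4 + 525))/(163639/2) + 246276/167730 = (171*529)*(2/163639) + 246276*(1/167730) = 90459*(2/163639) + 41046/27955 = 180918/163639 + 41046/27955 = 11774289084/4574528245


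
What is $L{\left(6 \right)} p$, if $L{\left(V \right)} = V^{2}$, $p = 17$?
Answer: $612$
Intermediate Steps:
$L{\left(6 \right)} p = 6^{2} \cdot 17 = 36 \cdot 17 = 612$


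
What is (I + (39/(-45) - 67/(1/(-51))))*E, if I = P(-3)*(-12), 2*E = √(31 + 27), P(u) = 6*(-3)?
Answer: 27241*√58/15 ≈ 13831.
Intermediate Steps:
P(u) = -18
E = √58/2 (E = √(31 + 27)/2 = √58/2 ≈ 3.8079)
I = 216 (I = -18*(-12) = 216)
(I + (39/(-45) - 67/(1/(-51))))*E = (216 + (39/(-45) - 67/(1/(-51))))*(√58/2) = (216 + (39*(-1/45) - 67/(-1/51)))*(√58/2) = (216 + (-13/15 - 67*(-51)))*(√58/2) = (216 + (-13/15 + 3417))*(√58/2) = (216 + 51242/15)*(√58/2) = 54482*(√58/2)/15 = 27241*√58/15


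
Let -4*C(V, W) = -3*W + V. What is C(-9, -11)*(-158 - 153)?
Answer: 1866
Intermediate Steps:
C(V, W) = -V/4 + 3*W/4 (C(V, W) = -(-3*W + V)/4 = -(V - 3*W)/4 = -V/4 + 3*W/4)
C(-9, -11)*(-158 - 153) = (-¼*(-9) + (¾)*(-11))*(-158 - 153) = (9/4 - 33/4)*(-311) = -6*(-311) = 1866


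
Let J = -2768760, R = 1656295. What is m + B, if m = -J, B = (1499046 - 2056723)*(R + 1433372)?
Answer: -1723033454799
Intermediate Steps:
B = -1723036223559 (B = (1499046 - 2056723)*(1656295 + 1433372) = -557677*3089667 = -1723036223559)
m = 2768760 (m = -1*(-2768760) = 2768760)
m + B = 2768760 - 1723036223559 = -1723033454799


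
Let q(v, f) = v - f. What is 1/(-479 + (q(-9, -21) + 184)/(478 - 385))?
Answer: -93/44351 ≈ -0.0020969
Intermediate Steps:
1/(-479 + (q(-9, -21) + 184)/(478 - 385)) = 1/(-479 + ((-9 - 1*(-21)) + 184)/(478 - 385)) = 1/(-479 + ((-9 + 21) + 184)/93) = 1/(-479 + (12 + 184)*(1/93)) = 1/(-479 + 196*(1/93)) = 1/(-479 + 196/93) = 1/(-44351/93) = -93/44351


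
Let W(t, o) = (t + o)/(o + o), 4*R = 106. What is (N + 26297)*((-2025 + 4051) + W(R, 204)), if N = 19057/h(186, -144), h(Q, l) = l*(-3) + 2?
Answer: 18904761048535/354144 ≈ 5.3382e+7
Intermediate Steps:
R = 53/2 (R = (¼)*106 = 53/2 ≈ 26.500)
h(Q, l) = 2 - 3*l (h(Q, l) = -3*l + 2 = 2 - 3*l)
W(t, o) = (o + t)/(2*o) (W(t, o) = (o + t)/((2*o)) = (o + t)*(1/(2*o)) = (o + t)/(2*o))
N = 19057/434 (N = 19057/(2 - 3*(-144)) = 19057/(2 + 432) = 19057/434 ≈ 43.910)
(N + 26297)*((-2025 + 4051) + W(R, 204)) = (19057/434 + 26297)*((-2025 + 4051) + (½)*(204 + 53/2)/204) = 11431955*(2026 + (½)*(1/204)*(461/2))/434 = 11431955*(2026 + 461/816)/434 = (11431955/434)*(1653677/816) = 18904761048535/354144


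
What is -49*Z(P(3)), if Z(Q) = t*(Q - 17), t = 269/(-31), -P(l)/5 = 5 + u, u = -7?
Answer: -92267/31 ≈ -2976.4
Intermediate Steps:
P(l) = 10 (P(l) = -5*(5 - 7) = -5*(-2) = 10)
t = -269/31 (t = 269*(-1/31) = -269/31 ≈ -8.6774)
Z(Q) = 4573/31 - 269*Q/31 (Z(Q) = -269*(Q - 17)/31 = -269*(-17 + Q)/31 = 4573/31 - 269*Q/31)
-49*Z(P(3)) = -49*(4573/31 - 269/31*10) = -49*(4573/31 - 2690/31) = -49*1883/31 = -92267/31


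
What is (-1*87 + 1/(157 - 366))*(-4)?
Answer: 72736/209 ≈ 348.02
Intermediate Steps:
(-1*87 + 1/(157 - 366))*(-4) = (-87 + 1/(-209))*(-4) = (-87 - 1/209)*(-4) = -18184/209*(-4) = 72736/209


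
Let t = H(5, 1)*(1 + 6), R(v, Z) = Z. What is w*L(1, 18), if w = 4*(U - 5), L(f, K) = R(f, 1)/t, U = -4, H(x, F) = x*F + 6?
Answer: -36/77 ≈ -0.46753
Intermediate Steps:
H(x, F) = 6 + F*x (H(x, F) = F*x + 6 = 6 + F*x)
t = 77 (t = (6 + 1*5)*(1 + 6) = (6 + 5)*7 = 11*7 = 77)
L(f, K) = 1/77
w = -36 (w = 4*(-4 - 5) = 4*(-9) = -36)
w*L(1, 18) = -36*1/77 = -36/77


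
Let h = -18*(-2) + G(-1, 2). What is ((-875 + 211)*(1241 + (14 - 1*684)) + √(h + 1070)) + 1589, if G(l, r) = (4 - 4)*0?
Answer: -377555 + √1106 ≈ -3.7752e+5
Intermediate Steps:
G(l, r) = 0 (G(l, r) = 0*0 = 0)
h = 36 (h = -18*(-2) + 0 = 36 + 0 = 36)
((-875 + 211)*(1241 + (14 - 1*684)) + √(h + 1070)) + 1589 = ((-875 + 211)*(1241 + (14 - 1*684)) + √(36 + 1070)) + 1589 = (-664*(1241 + (14 - 684)) + √1106) + 1589 = (-664*(1241 - 670) + √1106) + 1589 = (-664*571 + √1106) + 1589 = (-379144 + √1106) + 1589 = -377555 + √1106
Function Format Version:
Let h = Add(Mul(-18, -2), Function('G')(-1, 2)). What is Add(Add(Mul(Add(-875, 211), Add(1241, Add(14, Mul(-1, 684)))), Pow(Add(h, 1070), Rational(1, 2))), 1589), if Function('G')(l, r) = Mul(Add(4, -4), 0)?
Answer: Add(-377555, Pow(1106, Rational(1, 2))) ≈ -3.7752e+5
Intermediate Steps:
Function('G')(l, r) = 0 (Function('G')(l, r) = Mul(0, 0) = 0)
h = 36 (h = Add(Mul(-18, -2), 0) = Add(36, 0) = 36)
Add(Add(Mul(Add(-875, 211), Add(1241, Add(14, Mul(-1, 684)))), Pow(Add(h, 1070), Rational(1, 2))), 1589) = Add(Add(Mul(Add(-875, 211), Add(1241, Add(14, Mul(-1, 684)))), Pow(Add(36, 1070), Rational(1, 2))), 1589) = Add(Add(Mul(-664, Add(1241, Add(14, -684))), Pow(1106, Rational(1, 2))), 1589) = Add(Add(Mul(-664, Add(1241, -670)), Pow(1106, Rational(1, 2))), 1589) = Add(Add(Mul(-664, 571), Pow(1106, Rational(1, 2))), 1589) = Add(Add(-379144, Pow(1106, Rational(1, 2))), 1589) = Add(-377555, Pow(1106, Rational(1, 2)))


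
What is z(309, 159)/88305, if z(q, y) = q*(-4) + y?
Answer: -359/29435 ≈ -0.012196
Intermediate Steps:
z(q, y) = y - 4*q (z(q, y) = -4*q + y = y - 4*q)
z(309, 159)/88305 = (159 - 4*309)/88305 = (159 - 1236)*(1/88305) = -1077*1/88305 = -359/29435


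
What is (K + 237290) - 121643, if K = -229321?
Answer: -113674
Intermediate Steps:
(K + 237290) - 121643 = (-229321 + 237290) - 121643 = 7969 - 121643 = -113674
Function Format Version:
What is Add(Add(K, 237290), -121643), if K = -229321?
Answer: -113674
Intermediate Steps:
Add(Add(K, 237290), -121643) = Add(Add(-229321, 237290), -121643) = Add(7969, -121643) = -113674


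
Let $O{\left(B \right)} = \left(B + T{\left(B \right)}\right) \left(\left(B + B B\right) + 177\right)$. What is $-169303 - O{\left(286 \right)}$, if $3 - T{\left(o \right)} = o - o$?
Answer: $-23942154$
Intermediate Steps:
$T{\left(o \right)} = 3$ ($T{\left(o \right)} = 3 - \left(o - o\right) = 3 - 0 = 3 + 0 = 3$)
$O{\left(B \right)} = \left(3 + B\right) \left(177 + B + B^{2}\right)$ ($O{\left(B \right)} = \left(B + 3\right) \left(\left(B + B B\right) + 177\right) = \left(3 + B\right) \left(\left(B + B^{2}\right) + 177\right) = \left(3 + B\right) \left(177 + B + B^{2}\right)$)
$-169303 - O{\left(286 \right)} = -169303 - \left(531 + 286^{3} + 4 \cdot 286^{2} + 180 \cdot 286\right) = -169303 - \left(531 + 23393656 + 4 \cdot 81796 + 51480\right) = -169303 - \left(531 + 23393656 + 327184 + 51480\right) = -169303 - 23772851 = -23942154$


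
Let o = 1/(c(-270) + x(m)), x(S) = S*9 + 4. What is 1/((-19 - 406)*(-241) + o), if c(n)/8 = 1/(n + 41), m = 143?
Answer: 295631/30280005404 ≈ 9.7632e-6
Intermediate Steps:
x(S) = 4 + 9*S (x(S) = 9*S + 4 = 4 + 9*S)
c(n) = 8/(41 + n) (c(n) = 8/(n + 41) = 8/(41 + n))
o = 229/295631 (o = 1/(8/(41 - 270) + (4 + 9*143)) = 1/(8/(-229) + (4 + 1287)) = 1/(8*(-1/229) + 1291) = 1/(-8/229 + 1291) = 1/(295631/229) = 229/295631 ≈ 0.00077461)
1/((-19 - 406)*(-241) + o) = 1/((-19 - 406)*(-241) + 229/295631) = 1/(-425*(-241) + 229/295631) = 1/(102425 + 229/295631) = 1/(30280005404/295631) = 295631/30280005404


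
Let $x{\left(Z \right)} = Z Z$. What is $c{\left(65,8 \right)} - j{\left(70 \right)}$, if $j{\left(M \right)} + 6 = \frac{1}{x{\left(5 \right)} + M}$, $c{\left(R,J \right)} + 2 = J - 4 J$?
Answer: $- \frac{1901}{95} \approx -20.011$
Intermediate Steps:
$c{\left(R,J \right)} = -2 - 3 J$ ($c{\left(R,J \right)} = -2 + \left(J - 4 J\right) = -2 - 3 J$)
$x{\left(Z \right)} = Z^{2}$
$j{\left(M \right)} = -6 + \frac{1}{25 + M}$ ($j{\left(M \right)} = -6 + \frac{1}{5^{2} + M} = -6 + \frac{1}{25 + M}$)
$c{\left(65,8 \right)} - j{\left(70 \right)} = \left(-2 - 24\right) - \frac{-149 - 420}{25 + 70} = \left(-2 - 24\right) - \frac{-149 - 420}{95} = -26 - \frac{1}{95} \left(-569\right) = -26 - - \frac{569}{95} = -26 + \frac{569}{95} = - \frac{1901}{95}$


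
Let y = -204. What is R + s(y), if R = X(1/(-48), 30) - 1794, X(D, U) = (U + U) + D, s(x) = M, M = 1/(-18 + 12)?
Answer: -27747/16 ≈ -1734.2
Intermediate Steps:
M = -1/6 (M = 1/(-6) = -1/6 ≈ -0.16667)
s(x) = -1/6
X(D, U) = D + 2*U (X(D, U) = 2*U + D = D + 2*U)
R = -83233/48 (R = (1/(-48) + 2*30) - 1794 = (-1/48 + 60) - 1794 = 2879/48 - 1794 = -83233/48 ≈ -1734.0)
R + s(y) = -83233/48 - 1/6 = -27747/16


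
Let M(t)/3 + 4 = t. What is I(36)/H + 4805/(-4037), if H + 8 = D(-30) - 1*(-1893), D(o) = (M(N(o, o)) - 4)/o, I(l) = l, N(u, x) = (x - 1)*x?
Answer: -31754215/27136714 ≈ -1.1702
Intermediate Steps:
N(u, x) = x*(-1 + x) (N(u, x) = (-1 + x)*x = x*(-1 + x))
M(t) = -12 + 3*t
D(o) = (-16 + 3*o*(-1 + o))/o (D(o) = ((-12 + 3*(o*(-1 + o))) - 4)/o = ((-12 + 3*o*(-1 + o)) - 4)/o = (-16 + 3*o*(-1 + o))/o)
H = 26888/15 (H = -8 + ((-3 - 16/(-30) + 3*(-30)) - 1*(-1893)) = -8 + ((-3 - 16*(-1/30) - 90) + 1893) = -8 + ((-3 + 8/15 - 90) + 1893) = -8 + (-1387/15 + 1893) = -8 + 27008/15 = 26888/15 ≈ 1792.5)
I(36)/H + 4805/(-4037) = 36/(26888/15) + 4805/(-4037) = 36*(15/26888) + 4805*(-1/4037) = 135/6722 - 4805/4037 = -31754215/27136714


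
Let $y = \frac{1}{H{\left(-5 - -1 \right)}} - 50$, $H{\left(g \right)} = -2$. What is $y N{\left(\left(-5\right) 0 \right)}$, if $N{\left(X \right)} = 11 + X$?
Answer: $- \frac{1111}{2} \approx -555.5$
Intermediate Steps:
$y = - \frac{101}{2}$ ($y = \frac{1}{-2} - 50 = - \frac{1}{2} - 50 = - \frac{101}{2} \approx -50.5$)
$y N{\left(\left(-5\right) 0 \right)} = - \frac{101 \left(11 - 0\right)}{2} = - \frac{101 \left(11 + 0\right)}{2} = \left(- \frac{101}{2}\right) 11 = - \frac{1111}{2}$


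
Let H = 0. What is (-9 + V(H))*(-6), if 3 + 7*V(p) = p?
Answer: 396/7 ≈ 56.571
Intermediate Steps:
V(p) = -3/7 + p/7
(-9 + V(H))*(-6) = (-9 + (-3/7 + (⅐)*0))*(-6) = (-9 + (-3/7 + 0))*(-6) = (-9 - 3/7)*(-6) = -66/7*(-6) = 396/7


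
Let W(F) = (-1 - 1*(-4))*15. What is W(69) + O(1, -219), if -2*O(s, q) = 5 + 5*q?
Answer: 590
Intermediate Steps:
O(s, q) = -5/2 - 5*q/2 (O(s, q) = -(5 + 5*q)/2 = -5/2 - 5*q/2)
W(F) = 45 (W(F) = (-1 + 4)*15 = 3*15 = 45)
W(69) + O(1, -219) = 45 + (-5/2 - 5/2*(-219)) = 45 + (-5/2 + 1095/2) = 45 + 545 = 590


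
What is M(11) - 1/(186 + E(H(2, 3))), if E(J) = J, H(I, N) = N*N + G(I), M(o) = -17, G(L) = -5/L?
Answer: -6547/385 ≈ -17.005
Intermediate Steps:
H(I, N) = N² - 5/I (H(I, N) = N*N - 5/I = N² - 5/I)
M(11) - 1/(186 + E(H(2, 3))) = -17 - 1/(186 + (3² - 5/2)) = -17 - 1/(186 + (9 - 5*½)) = -17 - 1/(186 + (9 - 5/2)) = -17 - 1/(186 + 13/2) = -17 - 1/385/2 = -17 - 1*2/385 = -17 - 2/385 = -6547/385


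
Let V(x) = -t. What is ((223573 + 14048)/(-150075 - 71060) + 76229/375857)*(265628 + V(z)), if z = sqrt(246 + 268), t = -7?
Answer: -3849296399213814/16623027539 ≈ -2.3156e+5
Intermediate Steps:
z = sqrt(514) ≈ 22.672
V(x) = 7 (V(x) = -1*(-7) = 7)
((223573 + 14048)/(-150075 - 71060) + 76229/375857)*(265628 + V(z)) = ((223573 + 14048)/(-150075 - 71060) + 76229/375857)*(265628 + 7) = (237621/(-221135) + 76229*(1/375857))*265635 = (237621*(-1/221135) + 76229/375857)*265635 = (-237621/221135 + 76229/375857)*265635 = -72454616282/83115137695*265635 = -3849296399213814/16623027539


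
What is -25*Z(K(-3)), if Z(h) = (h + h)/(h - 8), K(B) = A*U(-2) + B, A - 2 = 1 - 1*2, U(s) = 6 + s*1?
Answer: 50/7 ≈ 7.1429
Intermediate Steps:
U(s) = 6 + s
A = 1 (A = 2 + (1 - 1*2) = 2 + (1 - 2) = 2 - 1 = 1)
K(B) = 4 + B (K(B) = 1*(6 - 2) + B = 1*4 + B = 4 + B)
Z(h) = 2*h/(-8 + h) (Z(h) = (2*h)/(-8 + h) = 2*h/(-8 + h))
-25*Z(K(-3)) = -50*(4 - 3)/(-8 + (4 - 3)) = -50/(-8 + 1) = -50/(-7) = -50*(-1)/7 = -25*(-2/7) = 50/7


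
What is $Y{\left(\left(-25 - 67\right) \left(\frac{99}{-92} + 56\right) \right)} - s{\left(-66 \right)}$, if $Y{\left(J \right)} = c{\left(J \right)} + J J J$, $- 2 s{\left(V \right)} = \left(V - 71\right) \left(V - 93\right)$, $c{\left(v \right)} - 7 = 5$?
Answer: $- \frac{258034545947}{2} \approx -1.2902 \cdot 10^{11}$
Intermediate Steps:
$c{\left(v \right)} = 12$ ($c{\left(v \right)} = 7 + 5 = 12$)
$s{\left(V \right)} = - \frac{\left(-93 + V\right) \left(-71 + V\right)}{2}$ ($s{\left(V \right)} = - \frac{\left(V - 71\right) \left(V - 93\right)}{2} = - \frac{\left(-71 + V\right) \left(-93 + V\right)}{2} = - \frac{\left(-93 + V\right) \left(-71 + V\right)}{2}$)
$Y{\left(J \right)} = 12 + J^{3}$ ($Y{\left(J \right)} = 12 + J J J = 12 + J^{2} J = 12 + J^{3}$)
$Y{\left(\left(-25 - 67\right) \left(\frac{99}{-92} + 56\right) \right)} - s{\left(-66 \right)} = \left(12 + \left(\left(-25 - 67\right) \left(\frac{99}{-92} + 56\right)\right)^{3}\right) - \left(- \frac{6603}{2} + 82 \left(-66\right) - \frac{\left(-66\right)^{2}}{2}\right) = \left(12 + \left(- 92 \left(99 \left(- \frac{1}{92}\right) + 56\right)\right)^{3}\right) - \left(- \frac{6603}{2} - 5412 - 2178\right) = \left(12 + \left(- 92 \left(- \frac{99}{92} + 56\right)\right)^{3}\right) - \left(- \frac{6603}{2} - 5412 - 2178\right) = \left(12 + \left(\left(-92\right) \frac{5053}{92}\right)^{3}\right) - - \frac{21783}{2} = \left(12 + \left(-5053\right)^{3}\right) + \frac{21783}{2} = \left(12 - 129017283877\right) + \frac{21783}{2} = -129017283865 + \frac{21783}{2} = - \frac{258034545947}{2}$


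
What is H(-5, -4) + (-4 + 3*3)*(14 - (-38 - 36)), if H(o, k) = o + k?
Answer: 431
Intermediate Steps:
H(o, k) = k + o
H(-5, -4) + (-4 + 3*3)*(14 - (-38 - 36)) = (-4 - 5) + (-4 + 3*3)*(14 - (-38 - 36)) = -9 + (-4 + 9)*(14 - 1*(-74)) = -9 + 5*(14 + 74) = -9 + 5*88 = -9 + 440 = 431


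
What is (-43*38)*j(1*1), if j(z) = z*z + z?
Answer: -3268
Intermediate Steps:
j(z) = z + z**2 (j(z) = z**2 + z = z + z**2)
(-43*38)*j(1*1) = (-43*38)*((1*1)*(1 + 1*1)) = -1634*(1 + 1) = -1634*2 = -3268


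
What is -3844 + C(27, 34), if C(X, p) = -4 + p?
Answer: -3814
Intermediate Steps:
-3844 + C(27, 34) = -3844 + (-4 + 34) = -3844 + 30 = -3814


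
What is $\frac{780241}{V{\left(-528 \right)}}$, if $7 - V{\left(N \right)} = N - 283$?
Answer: $\frac{780241}{818} \approx 953.84$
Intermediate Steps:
$V{\left(N \right)} = 290 - N$ ($V{\left(N \right)} = 7 - \left(N - 283\right) = 7 - \left(-283 + N\right) = 290 - N$)
$\frac{780241}{V{\left(-528 \right)}} = \frac{780241}{290 - -528} = \frac{780241}{290 + 528} = \frac{780241}{818}$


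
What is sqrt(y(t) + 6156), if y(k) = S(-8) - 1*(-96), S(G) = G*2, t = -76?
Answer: 2*sqrt(1559) ≈ 78.968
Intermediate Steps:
S(G) = 2*G
y(k) = 80 (y(k) = 2*(-8) - 1*(-96) = -16 + 96 = 80)
sqrt(y(t) + 6156) = sqrt(80 + 6156) = sqrt(6236) = 2*sqrt(1559)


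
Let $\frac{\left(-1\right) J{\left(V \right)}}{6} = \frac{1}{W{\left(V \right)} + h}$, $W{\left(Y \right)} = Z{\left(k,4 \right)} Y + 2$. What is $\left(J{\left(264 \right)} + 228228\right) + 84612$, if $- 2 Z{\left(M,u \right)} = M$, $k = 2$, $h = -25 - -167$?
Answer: $\frac{6256801}{20} \approx 3.1284 \cdot 10^{5}$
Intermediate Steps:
$h = 142$ ($h = -25 + 167 = 142$)
$Z{\left(M,u \right)} = - \frac{M}{2}$
$W{\left(Y \right)} = 2 - Y$ ($W{\left(Y \right)} = \left(- \frac{1}{2}\right) 2 Y + 2 = - Y + 2 = 2 - Y$)
$J{\left(V \right)} = - \frac{6}{144 - V}$ ($J{\left(V \right)} = - \frac{6}{\left(2 - V\right) + 142} = - \frac{6}{144 - V}$)
$\left(J{\left(264 \right)} + 228228\right) + 84612 = \left(\frac{6}{-144 + 264} + 228228\right) + 84612 = \left(\frac{6}{120} + 228228\right) + 84612 = \left(6 \cdot \frac{1}{120} + 228228\right) + 84612 = \left(\frac{1}{20} + 228228\right) + 84612 = \frac{4564561}{20} + 84612 = \frac{6256801}{20}$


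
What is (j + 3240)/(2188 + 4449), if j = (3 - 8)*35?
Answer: 3065/6637 ≈ 0.46180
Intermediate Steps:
j = -175 (j = -5*35 = -175)
(j + 3240)/(2188 + 4449) = (-175 + 3240)/(2188 + 4449) = 3065/6637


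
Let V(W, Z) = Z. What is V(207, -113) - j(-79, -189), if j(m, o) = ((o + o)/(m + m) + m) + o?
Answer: 12056/79 ≈ 152.61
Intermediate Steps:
j(m, o) = m + o + o/m (j(m, o) = ((2*o)/((2*m)) + m) + o = ((2*o)*(1/(2*m)) + m) + o = (o/m + m) + o = (m + o/m) + o = m + o + o/m)
V(207, -113) - j(-79, -189) = -113 - (-79 - 189 - 189/(-79)) = -113 - (-79 - 189 - 189*(-1/79)) = -113 - (-79 - 189 + 189/79) = -113 - 1*(-20983/79) = -113 + 20983/79 = 12056/79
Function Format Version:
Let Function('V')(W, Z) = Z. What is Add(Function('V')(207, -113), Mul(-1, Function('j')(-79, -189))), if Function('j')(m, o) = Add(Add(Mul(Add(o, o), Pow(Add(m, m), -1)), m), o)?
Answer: Rational(12056, 79) ≈ 152.61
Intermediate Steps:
Function('j')(m, o) = Add(m, o, Mul(o, Pow(m, -1))) (Function('j')(m, o) = Add(Add(Mul(Mul(2, o), Pow(Mul(2, m), -1)), m), o) = Add(Add(Mul(Mul(2, o), Mul(Rational(1, 2), Pow(m, -1))), m), o) = Add(Add(Mul(o, Pow(m, -1)), m), o) = Add(Add(m, Mul(o, Pow(m, -1))), o) = Add(m, o, Mul(o, Pow(m, -1))))
Add(Function('V')(207, -113), Mul(-1, Function('j')(-79, -189))) = Add(-113, Mul(-1, Add(-79, -189, Mul(-189, Pow(-79, -1))))) = Add(-113, Mul(-1, Add(-79, -189, Mul(-189, Rational(-1, 79))))) = Add(-113, Mul(-1, Add(-79, -189, Rational(189, 79)))) = Add(-113, Mul(-1, Rational(-20983, 79))) = Add(-113, Rational(20983, 79)) = Rational(12056, 79)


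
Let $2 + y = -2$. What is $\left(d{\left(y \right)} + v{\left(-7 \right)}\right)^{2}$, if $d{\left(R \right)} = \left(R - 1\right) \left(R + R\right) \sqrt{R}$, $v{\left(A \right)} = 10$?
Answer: $-6300 + 1600 i \approx -6300.0 + 1600.0 i$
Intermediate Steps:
$y = -4$ ($y = -2 - 2 = -4$)
$d{\left(R \right)} = 2 R^{\frac{3}{2}} \left(-1 + R\right)$ ($d{\left(R \right)} = \left(-1 + R\right) 2 R \sqrt{R} = 2 R \left(-1 + R\right) \sqrt{R} = 2 R^{\frac{3}{2}} \left(-1 + R\right)$)
$\left(d{\left(y \right)} + v{\left(-7 \right)}\right)^{2} = \left(2 \left(-4\right)^{\frac{3}{2}} \left(-1 - 4\right) + 10\right)^{2} = \left(2 \left(- 8 i\right) \left(-5\right) + 10\right)^{2} = \left(80 i + 10\right)^{2} = \left(10 + 80 i\right)^{2}$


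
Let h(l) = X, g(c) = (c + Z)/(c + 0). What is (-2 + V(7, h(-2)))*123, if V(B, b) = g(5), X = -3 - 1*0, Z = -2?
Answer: -861/5 ≈ -172.20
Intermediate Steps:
g(c) = (-2 + c)/c (g(c) = (c - 2)/(c + 0) = (-2 + c)/c)
X = -3 (X = -3 + 0 = -3)
h(l) = -3
V(B, b) = ⅗ (V(B, b) = (-2 + 5)/5 = (⅕)*3 = ⅗)
(-2 + V(7, h(-2)))*123 = (-2 + ⅗)*123 = -7/5*123 = -861/5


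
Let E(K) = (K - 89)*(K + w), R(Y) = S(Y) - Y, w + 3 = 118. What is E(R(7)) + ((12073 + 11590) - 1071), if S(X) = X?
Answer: 12357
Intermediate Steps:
w = 115 (w = -3 + 118 = 115)
R(Y) = 0 (R(Y) = Y - Y = 0)
E(K) = (-89 + K)*(115 + K) (E(K) = (K - 89)*(K + 115) = (-89 + K)*(115 + K))
E(R(7)) + ((12073 + 11590) - 1071) = (-10235 + 0² + 26*0) + ((12073 + 11590) - 1071) = (-10235 + 0 + 0) + (23663 - 1071) = -10235 + 22592 = 12357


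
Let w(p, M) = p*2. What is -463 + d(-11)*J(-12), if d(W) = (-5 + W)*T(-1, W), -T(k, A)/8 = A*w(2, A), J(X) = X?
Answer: 67121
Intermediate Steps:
w(p, M) = 2*p
T(k, A) = -32*A (T(k, A) = -8*A*2*2 = -8*A*4 = -32*A)
d(W) = -32*W*(-5 + W) (d(W) = (-5 + W)*(-32*W) = -32*W*(-5 + W))
-463 + d(-11)*J(-12) = -463 + (32*(-11)*(5 - 1*(-11)))*(-12) = -463 + (32*(-11)*(5 + 11))*(-12) = -463 + (32*(-11)*16)*(-12) = -463 - 5632*(-12) = -463 + 67584 = 67121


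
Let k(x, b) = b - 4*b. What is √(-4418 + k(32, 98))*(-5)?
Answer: -10*I*√1178 ≈ -343.22*I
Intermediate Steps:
k(x, b) = -3*b
√(-4418 + k(32, 98))*(-5) = √(-4418 - 3*98)*(-5) = √(-4418 - 294)*(-5) = √(-4712)*(-5) = (2*I*√1178)*(-5) = -10*I*√1178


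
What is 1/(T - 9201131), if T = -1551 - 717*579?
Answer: -1/9617825 ≈ -1.0397e-7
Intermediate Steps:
T = -416694 (T = -1551 - 415143 = -416694)
1/(T - 9201131) = 1/(-416694 - 9201131) = 1/(-9617825) = -1/9617825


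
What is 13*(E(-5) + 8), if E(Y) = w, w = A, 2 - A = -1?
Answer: 143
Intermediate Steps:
A = 3 (A = 2 - 1*(-1) = 2 + 1 = 3)
w = 3
E(Y) = 3
13*(E(-5) + 8) = 13*(3 + 8) = 13*11 = 143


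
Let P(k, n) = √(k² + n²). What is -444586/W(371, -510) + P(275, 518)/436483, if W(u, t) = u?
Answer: -444586/371 + √343949/436483 ≈ -1198.3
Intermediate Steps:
-444586/W(371, -510) + P(275, 518)/436483 = -444586/371 + √(275² + 518²)/436483 = -444586*1/371 + √(75625 + 268324)*(1/436483) = -444586/371 + √343949*(1/436483) = -444586/371 + √343949/436483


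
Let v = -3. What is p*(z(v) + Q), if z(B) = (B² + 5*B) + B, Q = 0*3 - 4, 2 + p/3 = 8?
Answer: -234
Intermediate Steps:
p = 18 (p = -6 + 3*8 = -6 + 24 = 18)
Q = -4 (Q = 0 - 4 = -4)
z(B) = B² + 6*B
p*(z(v) + Q) = 18*(-3*(6 - 3) - 4) = 18*(-3*3 - 4) = 18*(-9 - 4) = 18*(-13) = -234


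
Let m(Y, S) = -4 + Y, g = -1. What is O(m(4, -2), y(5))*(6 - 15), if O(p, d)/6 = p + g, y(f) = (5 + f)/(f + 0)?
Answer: 54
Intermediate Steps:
y(f) = (5 + f)/f
O(p, d) = -6 + 6*p (O(p, d) = 6*(p - 1) = 6*(-1 + p) = -6 + 6*p)
O(m(4, -2), y(5))*(6 - 15) = (-6 + 6*(-4 + 4))*(6 - 15) = (-6 + 6*0)*(-9) = (-6 + 0)*(-9) = -6*(-9) = 54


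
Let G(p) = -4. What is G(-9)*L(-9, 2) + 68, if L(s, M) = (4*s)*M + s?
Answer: 392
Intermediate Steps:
L(s, M) = s + 4*M*s (L(s, M) = 4*M*s + s = s + 4*M*s)
G(-9)*L(-9, 2) + 68 = -(-36)*(1 + 4*2) + 68 = -(-36)*(1 + 8) + 68 = -(-36)*9 + 68 = -4*(-81) + 68 = 324 + 68 = 392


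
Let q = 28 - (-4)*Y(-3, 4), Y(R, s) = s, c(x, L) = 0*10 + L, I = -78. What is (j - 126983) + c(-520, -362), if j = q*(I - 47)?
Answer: -132845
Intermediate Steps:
c(x, L) = L (c(x, L) = 0 + L = L)
q = 44 (q = 28 - (-4)*4 = 28 - 1*(-16) = 28 + 16 = 44)
j = -5500 (j = 44*(-78 - 47) = 44*(-125) = -5500)
(j - 126983) + c(-520, -362) = (-5500 - 126983) - 362 = -132483 - 362 = -132845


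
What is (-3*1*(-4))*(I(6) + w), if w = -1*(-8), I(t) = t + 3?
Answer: 204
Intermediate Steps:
I(t) = 3 + t
w = 8
(-3*1*(-4))*(I(6) + w) = (-3*1*(-4))*((3 + 6) + 8) = (-3*(-4))*(9 + 8) = 12*17 = 204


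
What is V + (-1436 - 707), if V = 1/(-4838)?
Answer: -10367835/4838 ≈ -2143.0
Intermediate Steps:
V = -1/4838 ≈ -0.00020670
V + (-1436 - 707) = -1/4838 + (-1436 - 707) = -1/4838 - 2143 = -10367835/4838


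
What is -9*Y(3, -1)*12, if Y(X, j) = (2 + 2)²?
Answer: -1728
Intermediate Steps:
Y(X, j) = 16 (Y(X, j) = 4² = 16)
-9*Y(3, -1)*12 = -9*16*12 = -144*12 = -1728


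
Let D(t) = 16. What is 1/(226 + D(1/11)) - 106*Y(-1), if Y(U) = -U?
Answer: -25651/242 ≈ -106.00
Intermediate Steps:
1/(226 + D(1/11)) - 106*Y(-1) = 1/(226 + 16) - (-106)*(-1) = 1/242 - 106*1 = 1/242 - 106 = -25651/242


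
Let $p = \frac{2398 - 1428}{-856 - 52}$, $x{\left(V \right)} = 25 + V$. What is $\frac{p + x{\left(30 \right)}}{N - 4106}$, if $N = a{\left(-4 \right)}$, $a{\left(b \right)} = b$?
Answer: $- \frac{4897}{373188} \approx -0.013122$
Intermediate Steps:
$N = -4$
$p = - \frac{485}{454}$ ($p = \frac{970}{-908} = 970 \left(- \frac{1}{908}\right) = - \frac{485}{454} \approx -1.0683$)
$\frac{p + x{\left(30 \right)}}{N - 4106} = \frac{- \frac{485}{454} + \left(25 + 30\right)}{-4 - 4106} = \frac{- \frac{485}{454} + 55}{-4 - 4106} = \frac{24485}{454 \left(-4110\right)} = \frac{24485}{454} \left(- \frac{1}{4110}\right) = - \frac{4897}{373188}$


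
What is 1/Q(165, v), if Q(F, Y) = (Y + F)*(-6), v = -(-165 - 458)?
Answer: -1/4728 ≈ -0.00021151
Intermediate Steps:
v = 623 (v = -1*(-623) = 623)
Q(F, Y) = -6*F - 6*Y (Q(F, Y) = (F + Y)*(-6) = -6*F - 6*Y)
1/Q(165, v) = 1/(-6*165 - 6*623) = 1/(-990 - 3738) = 1/(-4728) = -1/4728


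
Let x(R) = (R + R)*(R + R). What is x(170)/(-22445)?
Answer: -23120/4489 ≈ -5.1504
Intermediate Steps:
x(R) = 4*R**2 (x(R) = (2*R)*(2*R) = 4*R**2)
x(170)/(-22445) = (4*170**2)/(-22445) = (4*28900)*(-1/22445) = 115600*(-1/22445) = -23120/4489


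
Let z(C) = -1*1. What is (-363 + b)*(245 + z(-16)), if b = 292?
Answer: -17324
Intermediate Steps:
z(C) = -1
(-363 + b)*(245 + z(-16)) = (-363 + 292)*(245 - 1) = -71*244 = -17324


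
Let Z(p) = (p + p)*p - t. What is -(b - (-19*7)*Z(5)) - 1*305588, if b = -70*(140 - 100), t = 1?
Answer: -309305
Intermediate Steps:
Z(p) = -1 + 2*p² (Z(p) = (p + p)*p - 1*1 = (2*p)*p - 1 = 2*p² - 1 = -1 + 2*p²)
b = -2800 (b = -70*40 = -2800)
-(b - (-19*7)*Z(5)) - 1*305588 = -(-2800 - (-19*7)*(-1 + 2*5²)) - 1*305588 = -(-2800 - (-133)*(-1 + 2*25)) - 305588 = -(-2800 - (-133)*(-1 + 50)) - 305588 = -(-2800 - (-133)*49) - 305588 = -(-2800 - 1*(-6517)) - 305588 = -(-2800 + 6517) - 305588 = -1*3717 - 305588 = -3717 - 305588 = -309305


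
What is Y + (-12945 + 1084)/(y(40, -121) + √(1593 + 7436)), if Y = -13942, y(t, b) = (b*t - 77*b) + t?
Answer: -284390349057/20394260 + 11861*√9029/20394260 ≈ -13945.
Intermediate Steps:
y(t, b) = t - 77*b + b*t (y(t, b) = (-77*b + b*t) + t = t - 77*b + b*t)
Y + (-12945 + 1084)/(y(40, -121) + √(1593 + 7436)) = -13942 + (-12945 + 1084)/((40 - 77*(-121) - 121*40) + √(1593 + 7436)) = -13942 - 11861/((40 + 9317 - 4840) + √9029) = -13942 - 11861/(4517 + √9029)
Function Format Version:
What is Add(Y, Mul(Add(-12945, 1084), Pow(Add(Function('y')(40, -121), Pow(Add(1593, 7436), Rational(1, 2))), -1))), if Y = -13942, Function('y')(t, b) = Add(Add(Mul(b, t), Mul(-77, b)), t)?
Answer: Add(Rational(-284390349057, 20394260), Mul(Rational(11861, 20394260), Pow(9029, Rational(1, 2)))) ≈ -13945.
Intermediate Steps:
Function('y')(t, b) = Add(t, Mul(-77, b), Mul(b, t)) (Function('y')(t, b) = Add(Add(Mul(-77, b), Mul(b, t)), t) = Add(t, Mul(-77, b), Mul(b, t)))
Add(Y, Mul(Add(-12945, 1084), Pow(Add(Function('y')(40, -121), Pow(Add(1593, 7436), Rational(1, 2))), -1))) = Add(-13942, Mul(Add(-12945, 1084), Pow(Add(Add(40, Mul(-77, -121), Mul(-121, 40)), Pow(Add(1593, 7436), Rational(1, 2))), -1))) = Add(-13942, Mul(-11861, Pow(Add(Add(40, 9317, -4840), Pow(9029, Rational(1, 2))), -1))) = Add(-13942, Mul(-11861, Pow(Add(4517, Pow(9029, Rational(1, 2))), -1)))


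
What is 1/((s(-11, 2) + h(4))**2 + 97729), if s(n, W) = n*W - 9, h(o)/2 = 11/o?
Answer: 4/393517 ≈ 1.0165e-5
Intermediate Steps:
h(o) = 22/o (h(o) = 2*(11/o) = 22/o)
s(n, W) = -9 + W*n (s(n, W) = W*n - 9 = -9 + W*n)
1/((s(-11, 2) + h(4))**2 + 97729) = 1/(((-9 + 2*(-11)) + 22/4)**2 + 97729) = 1/(((-9 - 22) + 22*(1/4))**2 + 97729) = 1/((-31 + 11/2)**2 + 97729) = 1/((-51/2)**2 + 97729) = 1/(2601/4 + 97729) = 1/(393517/4) = 4/393517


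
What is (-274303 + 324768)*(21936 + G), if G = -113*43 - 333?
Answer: 844985960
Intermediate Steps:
G = -5192 (G = -4859 - 333 = -5192)
(-274303 + 324768)*(21936 + G) = (-274303 + 324768)*(21936 - 5192) = 50465*16744 = 844985960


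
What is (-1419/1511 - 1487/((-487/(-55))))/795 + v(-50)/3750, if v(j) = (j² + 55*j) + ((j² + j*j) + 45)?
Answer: 10395998113/9750105250 ≈ 1.0662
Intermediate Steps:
v(j) = 45 + 3*j² + 55*j (v(j) = (j² + 55*j) + ((j² + j²) + 45) = (j² + 55*j) + (2*j² + 45) = (j² + 55*j) + (45 + 2*j²) = 45 + 3*j² + 55*j)
(-1419/1511 - 1487/((-487/(-55))))/795 + v(-50)/3750 = (-1419/1511 - 1487/((-487/(-55))))/795 + (45 + 3*(-50)² + 55*(-50))/3750 = (-1419*1/1511 - 1487/((-487*(-1/55))))*(1/795) + (45 + 3*2500 - 2750)*(1/3750) = (-1419/1511 - 1487/487/55)*(1/795) + (45 + 7500 - 2750)*(1/3750) = (-1419/1511 - 1487*55/487)*(1/795) + 4795*(1/3750) = (-1419/1511 - 81785/487)*(1/795) + 959/750 = -124268188/735857*1/795 + 959/750 = -124268188/585006315 + 959/750 = 10395998113/9750105250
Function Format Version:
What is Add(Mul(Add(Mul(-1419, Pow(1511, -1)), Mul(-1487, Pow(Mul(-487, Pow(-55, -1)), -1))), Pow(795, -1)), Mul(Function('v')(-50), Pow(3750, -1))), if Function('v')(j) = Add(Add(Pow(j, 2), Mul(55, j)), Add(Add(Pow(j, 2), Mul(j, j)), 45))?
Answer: Rational(10395998113, 9750105250) ≈ 1.0662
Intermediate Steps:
Function('v')(j) = Add(45, Mul(3, Pow(j, 2)), Mul(55, j)) (Function('v')(j) = Add(Add(Pow(j, 2), Mul(55, j)), Add(Add(Pow(j, 2), Pow(j, 2)), 45)) = Add(Add(Pow(j, 2), Mul(55, j)), Add(Mul(2, Pow(j, 2)), 45)) = Add(Add(Pow(j, 2), Mul(55, j)), Add(45, Mul(2, Pow(j, 2)))) = Add(45, Mul(3, Pow(j, 2)), Mul(55, j)))
Add(Mul(Add(Mul(-1419, Pow(1511, -1)), Mul(-1487, Pow(Mul(-487, Pow(-55, -1)), -1))), Pow(795, -1)), Mul(Function('v')(-50), Pow(3750, -1))) = Add(Mul(Add(Mul(-1419, Pow(1511, -1)), Mul(-1487, Pow(Mul(-487, Pow(-55, -1)), -1))), Pow(795, -1)), Mul(Add(45, Mul(3, Pow(-50, 2)), Mul(55, -50)), Pow(3750, -1))) = Add(Mul(Add(Mul(-1419, Rational(1, 1511)), Mul(-1487, Pow(Mul(-487, Rational(-1, 55)), -1))), Rational(1, 795)), Mul(Add(45, Mul(3, 2500), -2750), Rational(1, 3750))) = Add(Mul(Add(Rational(-1419, 1511), Mul(-1487, Pow(Rational(487, 55), -1))), Rational(1, 795)), Mul(Add(45, 7500, -2750), Rational(1, 3750))) = Add(Mul(Add(Rational(-1419, 1511), Mul(-1487, Rational(55, 487))), Rational(1, 795)), Mul(4795, Rational(1, 3750))) = Add(Mul(Add(Rational(-1419, 1511), Rational(-81785, 487)), Rational(1, 795)), Rational(959, 750)) = Add(Mul(Rational(-124268188, 735857), Rational(1, 795)), Rational(959, 750)) = Add(Rational(-124268188, 585006315), Rational(959, 750)) = Rational(10395998113, 9750105250)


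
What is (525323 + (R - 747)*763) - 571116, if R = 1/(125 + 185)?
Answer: -190882977/310 ≈ -6.1575e+5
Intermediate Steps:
R = 1/310 ≈ 0.0032258
(525323 + (R - 747)*763) - 571116 = (525323 + (1/310 - 747)*763) - 571116 = (525323 - 231569/310*763) - 571116 = (525323 - 176687147/310) - 571116 = -13837017/310 - 571116 = -190882977/310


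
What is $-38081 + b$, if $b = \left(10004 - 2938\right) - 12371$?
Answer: $-43386$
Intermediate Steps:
$b = -5305$ ($b = 7066 - 12371 = -5305$)
$-38081 + b = -38081 - 5305 = -43386$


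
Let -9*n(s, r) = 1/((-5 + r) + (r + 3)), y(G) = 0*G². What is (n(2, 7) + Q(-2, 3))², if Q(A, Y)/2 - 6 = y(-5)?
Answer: 1677025/11664 ≈ 143.78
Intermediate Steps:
y(G) = 0
Q(A, Y) = 12 (Q(A, Y) = 12 + 2*0 = 12 + 0 = 12)
n(s, r) = -1/(9*(-2 + 2*r)) (n(s, r) = -1/(9*((-5 + r) + (r + 3))) = -1/(9*((-5 + r) + (3 + r))) = -1/(9*(-2 + 2*r)))
(n(2, 7) + Q(-2, 3))² = (-1/(-18 + 18*7) + 12)² = (-1/(-18 + 126) + 12)² = (-1/108 + 12)² = (1295/108)² = 1677025/11664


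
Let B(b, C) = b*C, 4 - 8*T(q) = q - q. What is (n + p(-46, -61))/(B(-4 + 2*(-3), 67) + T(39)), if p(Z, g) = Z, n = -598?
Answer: 1288/1339 ≈ 0.96191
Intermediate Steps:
T(q) = 1/2 (T(q) = 1/2 - (q - q)/8 = 1/2 - 1/8*0 = 1/2 + 0 = 1/2)
B(b, C) = C*b
(n + p(-46, -61))/(B(-4 + 2*(-3), 67) + T(39)) = (-598 - 46)/(67*(-4 + 2*(-3)) + 1/2) = -644/(67*(-4 - 6) + 1/2) = -644/(67*(-10) + 1/2) = -644/(-670 + 1/2) = -644/(-1339/2) = -644*(-2/1339) = 1288/1339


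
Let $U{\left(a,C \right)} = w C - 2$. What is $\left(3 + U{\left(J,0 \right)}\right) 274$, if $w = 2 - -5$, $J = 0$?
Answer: $274$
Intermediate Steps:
$w = 7$ ($w = 2 + 5 = 7$)
$U{\left(a,C \right)} = -2 + 7 C$ ($U{\left(a,C \right)} = 7 C - 2 = -2 + 7 C$)
$\left(3 + U{\left(J,0 \right)}\right) 274 = \left(3 + \left(-2 + 7 \cdot 0\right)\right) 274 = \left(3 + \left(-2 + 0\right)\right) 274 = \left(3 - 2\right) 274 = 1 \cdot 274 = 274$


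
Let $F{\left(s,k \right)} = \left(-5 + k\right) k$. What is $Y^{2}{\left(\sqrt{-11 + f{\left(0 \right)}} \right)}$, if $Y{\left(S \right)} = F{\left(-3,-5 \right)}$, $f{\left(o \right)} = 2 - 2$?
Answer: $2500$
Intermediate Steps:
$f{\left(o \right)} = 0$ ($f{\left(o \right)} = 2 - 2 = 0$)
$F{\left(s,k \right)} = k \left(-5 + k\right)$
$Y{\left(S \right)} = 50$ ($Y{\left(S \right)} = - 5 \left(-5 - 5\right) = \left(-5\right) \left(-10\right) = 50$)
$Y^{2}{\left(\sqrt{-11 + f{\left(0 \right)}} \right)} = 50^{2} = 2500$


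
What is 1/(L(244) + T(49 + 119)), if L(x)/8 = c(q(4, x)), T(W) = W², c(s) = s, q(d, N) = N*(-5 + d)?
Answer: 1/26272 ≈ 3.8063e-5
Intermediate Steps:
L(x) = -8*x (L(x) = 8*(x*(-5 + 4)) = 8*(x*(-1)) = 8*(-x) = -8*x)
1/(L(244) + T(49 + 119)) = 1/(-8*244 + (49 + 119)²) = 1/(-1952 + 168²) = 1/(-1952 + 28224) = 1/26272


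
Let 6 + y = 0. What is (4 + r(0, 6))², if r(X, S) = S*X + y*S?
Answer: 1024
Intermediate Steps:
y = -6 (y = -6 + 0 = -6)
r(X, S) = -6*S + S*X (r(X, S) = S*X - 6*S = -6*S + S*X)
(4 + r(0, 6))² = (4 + 6*(-6 + 0))² = (4 + 6*(-6))² = (4 - 36)² = (-32)² = 1024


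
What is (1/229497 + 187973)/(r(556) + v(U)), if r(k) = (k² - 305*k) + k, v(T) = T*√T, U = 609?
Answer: 95941668830368/70690562125785 - 1251037947878*√609/212071686377355 ≈ 1.2116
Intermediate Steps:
v(T) = T^(3/2)
r(k) = k² - 304*k
(1/229497 + 187973)/(r(556) + v(U)) = (1/229497 + 187973)/(556*(-304 + 556) + 609^(3/2)) = (1/229497 + 187973)/(556*252 + 609*√609) = 43139239582/(229497*(140112 + 609*√609))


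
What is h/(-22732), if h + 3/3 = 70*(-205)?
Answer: 14351/22732 ≈ 0.63131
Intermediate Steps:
h = -14351 (h = -1 + 70*(-205) = -1 - 14350 = -14351)
h/(-22732) = -14351/(-22732) = -14351*(-1/22732) = 14351/22732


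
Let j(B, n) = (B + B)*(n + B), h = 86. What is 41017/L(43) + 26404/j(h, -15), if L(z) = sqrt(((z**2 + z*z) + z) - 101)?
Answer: 6601/3053 + 41017*sqrt(910)/1820 ≈ 682.01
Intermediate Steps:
j(B, n) = 2*B*(B + n) (j(B, n) = (2*B)*(B + n) = 2*B*(B + n))
L(z) = sqrt(-101 + z + 2*z**2) (L(z) = sqrt(((z**2 + z**2) + z) - 101) = sqrt((2*z**2 + z) - 101) = sqrt((z + 2*z**2) - 101) = sqrt(-101 + z + 2*z**2))
41017/L(43) + 26404/j(h, -15) = 41017/(sqrt(-101 + 43 + 2*43**2)) + 26404/((2*86*(86 - 15))) = 41017/(sqrt(-101 + 43 + 2*1849)) + 26404/((2*86*71)) = 41017/(sqrt(-101 + 43 + 3698)) + 26404/12212 = 41017/(sqrt(3640)) + 26404*(1/12212) = 41017/((2*sqrt(910))) + 6601/3053 = 41017*(sqrt(910)/1820) + 6601/3053 = 41017*sqrt(910)/1820 + 6601/3053 = 6601/3053 + 41017*sqrt(910)/1820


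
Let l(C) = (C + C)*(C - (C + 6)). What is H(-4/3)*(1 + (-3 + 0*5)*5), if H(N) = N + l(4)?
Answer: 2072/3 ≈ 690.67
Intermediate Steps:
l(C) = -12*C (l(C) = (2*C)*(C - (6 + C)) = (2*C)*(C + (-6 - C)) = (2*C)*(-6) = -12*C)
H(N) = -48 + N (H(N) = N - 12*4 = N - 48 = -48 + N)
H(-4/3)*(1 + (-3 + 0*5)*5) = (-48 - 4/3)*(1 + (-3 + 0*5)*5) = (-48 - 4*1/3)*(1 + (-3 + 0)*5) = (-48 - 4/3)*(1 - 3*5) = -148*(1 - 15)/3 = -148/3*(-14) = 2072/3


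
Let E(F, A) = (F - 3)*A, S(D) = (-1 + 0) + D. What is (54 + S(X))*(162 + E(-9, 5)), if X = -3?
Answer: 5100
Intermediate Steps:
S(D) = -1 + D
E(F, A) = A*(-3 + F) (E(F, A) = (-3 + F)*A = A*(-3 + F))
(54 + S(X))*(162 + E(-9, 5)) = (54 + (-1 - 3))*(162 + 5*(-3 - 9)) = (54 - 4)*(162 + 5*(-12)) = 50*(162 - 60) = 50*102 = 5100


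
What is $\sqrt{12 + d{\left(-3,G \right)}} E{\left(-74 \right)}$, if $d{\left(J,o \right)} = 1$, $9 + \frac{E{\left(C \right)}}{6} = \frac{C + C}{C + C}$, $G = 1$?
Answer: $- 48 \sqrt{13} \approx -173.07$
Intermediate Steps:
$E{\left(C \right)} = -48$ ($E{\left(C \right)} = -54 + 6 \frac{C + C}{C + C} = -54 + 6 \frac{2 C}{2 C} = -54 + 6 \cdot 2 C \frac{1}{2 C} = -54 + 6 \cdot 1 = -54 + 6 = -48$)
$\sqrt{12 + d{\left(-3,G \right)}} E{\left(-74 \right)} = \sqrt{12 + 1} \left(-48\right) = \sqrt{13} \left(-48\right) = - 48 \sqrt{13}$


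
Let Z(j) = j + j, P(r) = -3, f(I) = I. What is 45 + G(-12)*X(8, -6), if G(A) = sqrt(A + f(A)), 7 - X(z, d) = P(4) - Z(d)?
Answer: 45 - 4*I*sqrt(6) ≈ 45.0 - 9.798*I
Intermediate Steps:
Z(j) = 2*j
X(z, d) = 10 + 2*d (X(z, d) = 7 - (-3 - 2*d) = 7 + (3 + 2*d) = 10 + 2*d)
G(A) = sqrt(2)*sqrt(A) (G(A) = sqrt(A + A) = sqrt(2*A) = sqrt(2)*sqrt(A))
45 + G(-12)*X(8, -6) = 45 + (sqrt(2)*sqrt(-12))*(10 + 2*(-6)) = 45 + (sqrt(2)*(2*I*sqrt(3)))*(10 - 12) = 45 + (2*I*sqrt(6))*(-2) = 45 - 4*I*sqrt(6)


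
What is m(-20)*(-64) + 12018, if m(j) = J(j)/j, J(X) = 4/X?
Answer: 300434/25 ≈ 12017.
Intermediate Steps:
m(j) = 4/j**2 (m(j) = (4/j)/j = 4/j**2)
m(-20)*(-64) + 12018 = (4/(-20)**2)*(-64) + 12018 = (4*(1/400))*(-64) + 12018 = (1/100)*(-64) + 12018 = -16/25 + 12018 = 300434/25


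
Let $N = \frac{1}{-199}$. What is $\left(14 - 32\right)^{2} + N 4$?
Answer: $\frac{64472}{199} \approx 323.98$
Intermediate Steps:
$N = - \frac{1}{199} \approx -0.0050251$
$\left(14 - 32\right)^{2} + N 4 = \left(14 - 32\right)^{2} - \frac{4}{199} = \left(-18\right)^{2} - \frac{4}{199} = 324 - \frac{4}{199} = \frac{64472}{199}$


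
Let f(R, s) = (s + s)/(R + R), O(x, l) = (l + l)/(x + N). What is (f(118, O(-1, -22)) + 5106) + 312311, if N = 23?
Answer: 18727602/59 ≈ 3.1742e+5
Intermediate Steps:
O(x, l) = 2*l/(23 + x) (O(x, l) = (l + l)/(x + 23) = (2*l)/(23 + x) = 2*l/(23 + x))
f(R, s) = s/R (f(R, s) = (2*s)/((2*R)) = (2*s)*(1/(2*R)) = s/R)
(f(118, O(-1, -22)) + 5106) + 312311 = ((2*(-22)/(23 - 1))/118 + 5106) + 312311 = ((2*(-22)/22)*(1/118) + 5106) + 312311 = ((2*(-22)*(1/22))*(1/118) + 5106) + 312311 = (-2*1/118 + 5106) + 312311 = (-1/59 + 5106) + 312311 = 301253/59 + 312311 = 18727602/59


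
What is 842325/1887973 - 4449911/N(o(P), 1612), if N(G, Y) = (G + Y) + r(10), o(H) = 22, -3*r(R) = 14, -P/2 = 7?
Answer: -25199818176609/9228412024 ≈ -2730.7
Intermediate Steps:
P = -14 (P = -2*7 = -14)
r(R) = -14/3 (r(R) = -1/3*14 = -14/3)
N(G, Y) = -14/3 + G + Y (N(G, Y) = (G + Y) - 14/3 = -14/3 + G + Y)
842325/1887973 - 4449911/N(o(P), 1612) = 842325/1887973 - 4449911/(-14/3 + 22 + 1612) = 842325*(1/1887973) - 4449911/4888/3 = 842325/1887973 - 4449911*3/4888 = 842325/1887973 - 13349733/4888 = -25199818176609/9228412024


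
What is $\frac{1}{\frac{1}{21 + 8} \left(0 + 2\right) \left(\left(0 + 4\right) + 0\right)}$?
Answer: $\frac{29}{8} \approx 3.625$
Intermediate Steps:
$\frac{1}{\frac{1}{21 + 8} \left(0 + 2\right) \left(\left(0 + 4\right) + 0\right)} = \frac{1}{\frac{1}{29} \cdot 2 \left(4 + 0\right)} = \frac{1}{\frac{1}{29} \cdot 2 \cdot 4} = \frac{1}{\frac{1}{29} \cdot 8} = \frac{1}{\frac{8}{29}} = \frac{29}{8}$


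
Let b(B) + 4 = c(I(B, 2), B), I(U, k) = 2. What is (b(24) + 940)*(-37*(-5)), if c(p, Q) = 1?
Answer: 173345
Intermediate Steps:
b(B) = -3 (b(B) = -4 + 1 = -3)
(b(24) + 940)*(-37*(-5)) = (-3 + 940)*(-37*(-5)) = 937*185 = 173345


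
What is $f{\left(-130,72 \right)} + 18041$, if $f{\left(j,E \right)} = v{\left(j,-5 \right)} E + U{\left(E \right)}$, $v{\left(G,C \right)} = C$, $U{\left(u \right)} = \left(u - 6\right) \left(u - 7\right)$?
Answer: $21971$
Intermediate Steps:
$U{\left(u \right)} = \left(-7 + u\right) \left(-6 + u\right)$ ($U{\left(u \right)} = \left(-6 + u\right) \left(-7 + u\right) = \left(-7 + u\right) \left(-6 + u\right)$)
$f{\left(j,E \right)} = 42 + E^{2} - 18 E$ ($f{\left(j,E \right)} = - 5 E + \left(42 + E^{2} - 13 E\right) = 42 + E^{2} - 18 E$)
$f{\left(-130,72 \right)} + 18041 = \left(42 + 72^{2} - 1296\right) + 18041 = \left(42 + 5184 - 1296\right) + 18041 = 3930 + 18041 = 21971$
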